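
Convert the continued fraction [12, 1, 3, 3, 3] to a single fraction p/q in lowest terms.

Fold from the inside: start with 3/1.
  3 + 1/3 = 10/3
  3 + 3/10 = 33/10
  1 + 10/33 = 43/33
  12 + 33/43 = 549/43

549/43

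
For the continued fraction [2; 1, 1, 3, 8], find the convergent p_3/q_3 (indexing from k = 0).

18/7

Using pₖ = aₖpₖ₋₁ + pₖ₋₂, qₖ = aₖqₖ₋₁ + qₖ₋₂ (with p₋₁=1, p₋₂=0, q₋₁=0, q₋₂=1):
  k=0: a=2, p=2, q=1
  k=1: a=1, p=3, q=1
  k=2: a=1, p=5, q=2
  k=3: a=3, p=18, q=7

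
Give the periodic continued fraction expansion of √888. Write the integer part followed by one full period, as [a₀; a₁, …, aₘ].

a₀ = ⌊√888⌋ = 29.
With m₀=0, d₀=1 and mₖ₊₁ = dₖaₖ − mₖ, dₖ₊₁ = (n − mₖ₊₁²)/dₖ, aₖ₊₁ = ⌊(a₀+mₖ₊₁)/dₖ₊₁⌋:
  k=1: m=29, d=47, a=1
  k=2: m=18, d=12, a=3
  k=3: m=18, d=47, a=1
  k=4: m=29, d=1, a=58
d=1 and a=2a₀=58 at k=4, so the next step gives (m, d) = (29, 47) again — its k=1 value — and the period has length 4.

[29; 1, 3, 1, 58]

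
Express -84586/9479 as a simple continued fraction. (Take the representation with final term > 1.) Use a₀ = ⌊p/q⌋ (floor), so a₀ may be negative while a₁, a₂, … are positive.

-84586 = -9*9479 + 725
9479 = 13*725 + 54
725 = 13*54 + 23
54 = 2*23 + 8
23 = 2*8 + 7
8 = 1*7 + 1
7 = 7*1 + 0  (stop)
So -84586/9479 = [-9; 13, 13, 2, 2, 1, 7].

[-9; 13, 13, 2, 2, 1, 7]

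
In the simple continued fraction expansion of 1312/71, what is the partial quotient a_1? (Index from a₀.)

1312 = 18·71 + 34   →  a_0 = 18
71 = 2·34 + 3   →  a_1 = 2

2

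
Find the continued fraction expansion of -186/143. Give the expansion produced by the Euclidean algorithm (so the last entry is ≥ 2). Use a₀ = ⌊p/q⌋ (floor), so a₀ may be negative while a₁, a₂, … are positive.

[-2; 1, 2, 3, 14]

-186 = -2×143 + 100
143 = 1×100 + 43
100 = 2×43 + 14
43 = 3×14 + 1
14 = 14×1 + 0  (stop)
So -186/143 = [-2; 1, 2, 3, 14].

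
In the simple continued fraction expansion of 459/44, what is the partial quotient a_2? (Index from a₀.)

459 = 10·44 + 19   →  a_0 = 10
44 = 2·19 + 6   →  a_1 = 2
19 = 3·6 + 1   →  a_2 = 3

3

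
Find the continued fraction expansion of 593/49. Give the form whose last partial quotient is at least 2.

593 = 12·49 + 5
49 = 9·5 + 4
5 = 1·4 + 1
4 = 4·1 + 0  (stop)
So 593/49 = [12; 9, 1, 4].

[12; 9, 1, 4]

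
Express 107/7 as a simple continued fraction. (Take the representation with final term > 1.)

107 = 15·7 + 2
7 = 3·2 + 1
2 = 2·1 + 0  (stop)
So 107/7 = [15; 3, 2].

[15; 3, 2]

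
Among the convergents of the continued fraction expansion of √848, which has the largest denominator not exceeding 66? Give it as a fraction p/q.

√848 = [29; 8, 3, 3, 3, 8, 58, …] (period length 6).
Convergents:
  p_0/q_0 = 29/1
  p_1/q_1 = 233/8
  p_2/q_2 = 728/25
  p_3/q_3 = 2417/83
q_2 = 25 ≤ 66 < 83 = q_3, so the answer is 728/25.

728/25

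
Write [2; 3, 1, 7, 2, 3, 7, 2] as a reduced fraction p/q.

8053/3567

Using pₖ = aₖpₖ₋₁ + pₖ₋₂ and qₖ = aₖqₖ₋₁ + qₖ₋₂:
  k=0: a=2, p=2, q=1
  k=1: a=3, p=7, q=3
  k=2: a=1, p=9, q=4
  k=3: a=7, p=70, q=31
  k=4: a=2, p=149, q=66
  k=5: a=3, p=517, q=229
  k=6: a=7, p=3768, q=1669
  k=7: a=2, p=8053, q=3567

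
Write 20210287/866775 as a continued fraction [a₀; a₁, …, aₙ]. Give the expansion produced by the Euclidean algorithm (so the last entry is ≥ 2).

20210287 = 23*866775 + 274462
866775 = 3*274462 + 43389
274462 = 6*43389 + 14128
43389 = 3*14128 + 1005
14128 = 14*1005 + 58
1005 = 17*58 + 19
58 = 3*19 + 1
19 = 19*1 + 0  (stop)
So 20210287/866775 = [23; 3, 6, 3, 14, 17, 3, 19].

[23; 3, 6, 3, 14, 17, 3, 19]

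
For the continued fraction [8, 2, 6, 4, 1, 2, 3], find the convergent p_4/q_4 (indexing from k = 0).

567/67

Using pₖ = aₖpₖ₋₁ + pₖ₋₂, qₖ = aₖqₖ₋₁ + qₖ₋₂ (with p₋₁=1, p₋₂=0, q₋₁=0, q₋₂=1):
  k=0: a=8, p=8, q=1
  k=1: a=2, p=17, q=2
  k=2: a=6, p=110, q=13
  k=3: a=4, p=457, q=54
  k=4: a=1, p=567, q=67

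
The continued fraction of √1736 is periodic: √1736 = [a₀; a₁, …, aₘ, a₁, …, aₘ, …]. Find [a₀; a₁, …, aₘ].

a₀ = ⌊√1736⌋ = 41.
With m₀=0, d₀=1 and mₖ₊₁ = dₖaₖ − mₖ, dₖ₊₁ = (n − mₖ₊₁²)/dₖ, aₖ₊₁ = ⌊(a₀+mₖ₊₁)/dₖ₊₁⌋:
  k=1: m=41, d=55, a=1
  k=2: m=14, d=28, a=1
  k=3: m=14, d=55, a=1
  k=4: m=41, d=1, a=82
d=1 and a=2a₀=82 at k=4, so the next step gives (m, d) = (41, 55) again — its k=1 value — and the period has length 4.

[41; 1, 1, 1, 82]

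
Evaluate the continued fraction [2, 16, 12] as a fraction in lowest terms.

Using pₖ = aₖpₖ₋₁ + pₖ₋₂ and qₖ = aₖqₖ₋₁ + qₖ₋₂:
  k=0: a=2, p=2, q=1
  k=1: a=16, p=33, q=16
  k=2: a=12, p=398, q=193

398/193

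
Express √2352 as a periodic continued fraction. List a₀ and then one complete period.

[48; 2, 96]

a₀ = ⌊√2352⌋ = 48.
With m₀=0, d₀=1 and mₖ₊₁ = dₖaₖ − mₖ, dₖ₊₁ = (n − mₖ₊₁²)/dₖ, aₖ₊₁ = ⌊(a₀+mₖ₊₁)/dₖ₊₁⌋:
  k=1: m=48, d=48, a=2
  k=2: m=48, d=1, a=96
d=1 and a=2a₀=96 at k=2, so the next step gives (m, d) = (48, 48) again — its k=1 value — and the period has length 2.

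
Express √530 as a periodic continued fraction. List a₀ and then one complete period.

a₀ = ⌊√530⌋ = 23.
With m₀=0, d₀=1 and mₖ₊₁ = dₖaₖ − mₖ, dₖ₊₁ = (n − mₖ₊₁²)/dₖ, aₖ₊₁ = ⌊(a₀+mₖ₊₁)/dₖ₊₁⌋:
  k=1: m=23, d=1, a=46
d=1 and a=2a₀=46 at k=1, so the next step gives (m, d) = (23, 1) again — its k=1 value — and the period has length 1.

[23; 46]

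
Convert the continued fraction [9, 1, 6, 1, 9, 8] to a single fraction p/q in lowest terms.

Fold from the inside: start with 8/1.
  9 + 1/8 = 73/8
  1 + 8/73 = 81/73
  6 + 73/81 = 559/81
  1 + 81/559 = 640/559
  9 + 559/640 = 6319/640

6319/640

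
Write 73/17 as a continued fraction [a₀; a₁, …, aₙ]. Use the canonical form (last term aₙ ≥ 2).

[4; 3, 2, 2]

73 = 4*17 + 5
17 = 3*5 + 2
5 = 2*2 + 1
2 = 2*1 + 0  (stop)
So 73/17 = [4; 3, 2, 2].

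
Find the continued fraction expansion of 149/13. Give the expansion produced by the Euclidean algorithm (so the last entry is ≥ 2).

149 = 11·13 + 6
13 = 2·6 + 1
6 = 6·1 + 0  (stop)
So 149/13 = [11; 2, 6].

[11; 2, 6]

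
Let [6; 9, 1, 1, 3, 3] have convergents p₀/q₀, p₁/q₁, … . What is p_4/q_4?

Using pₖ = aₖpₖ₋₁ + pₖ₋₂, qₖ = aₖqₖ₋₁ + qₖ₋₂ (with p₋₁=1, p₋₂=0, q₋₁=0, q₋₂=1):
  k=0: a=6, p=6, q=1
  k=1: a=9, p=55, q=9
  k=2: a=1, p=61, q=10
  k=3: a=1, p=116, q=19
  k=4: a=3, p=409, q=67

409/67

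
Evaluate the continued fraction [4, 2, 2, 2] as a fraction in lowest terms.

Fold from the inside: start with 2/1.
  2 + 1/2 = 5/2
  2 + 2/5 = 12/5
  4 + 5/12 = 53/12

53/12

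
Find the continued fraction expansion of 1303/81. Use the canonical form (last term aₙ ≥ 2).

1303 = 16×81 + 7
81 = 11×7 + 4
7 = 1×4 + 3
4 = 1×3 + 1
3 = 3×1 + 0  (stop)
So 1303/81 = [16; 11, 1, 1, 3].

[16; 11, 1, 1, 3]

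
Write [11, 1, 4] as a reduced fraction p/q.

59/5

Using pₖ = aₖpₖ₋₁ + pₖ₋₂ and qₖ = aₖqₖ₋₁ + qₖ₋₂:
  k=0: a=11, p=11, q=1
  k=1: a=1, p=12, q=1
  k=2: a=4, p=59, q=5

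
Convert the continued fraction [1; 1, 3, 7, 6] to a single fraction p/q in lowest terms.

Fold from the inside: start with 6/1.
  7 + 1/6 = 43/6
  3 + 6/43 = 135/43
  1 + 43/135 = 178/135
  1 + 135/178 = 313/178

313/178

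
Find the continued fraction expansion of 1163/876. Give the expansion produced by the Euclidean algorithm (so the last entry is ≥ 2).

[1; 3, 19, 7, 2]

1163 = 1·876 + 287
876 = 3·287 + 15
287 = 19·15 + 2
15 = 7·2 + 1
2 = 2·1 + 0  (stop)
So 1163/876 = [1; 3, 19, 7, 2].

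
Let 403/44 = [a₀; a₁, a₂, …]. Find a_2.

3

403 = 9·44 + 7   →  a_0 = 9
44 = 6·7 + 2   →  a_1 = 6
7 = 3·2 + 1   →  a_2 = 3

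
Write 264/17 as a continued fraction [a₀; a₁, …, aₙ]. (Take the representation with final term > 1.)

[15; 1, 1, 8]

264 = 15*17 + 9
17 = 1*9 + 8
9 = 1*8 + 1
8 = 8*1 + 0  (stop)
So 264/17 = [15; 1, 1, 8].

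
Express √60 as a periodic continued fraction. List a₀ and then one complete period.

a₀ = ⌊√60⌋ = 7.
With m₀=0, d₀=1 and mₖ₊₁ = dₖaₖ − mₖ, dₖ₊₁ = (n − mₖ₊₁²)/dₖ, aₖ₊₁ = ⌊(a₀+mₖ₊₁)/dₖ₊₁⌋:
  k=1: m=7, d=11, a=1
  k=2: m=4, d=4, a=2
  k=3: m=4, d=11, a=1
  k=4: m=7, d=1, a=14
d=1 and a=2a₀=14 at k=4, so the next step gives (m, d) = (7, 11) again — its k=1 value — and the period has length 4.

[7; 1, 2, 1, 14]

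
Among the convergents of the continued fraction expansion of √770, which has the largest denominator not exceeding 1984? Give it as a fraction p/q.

√770 = [27; 1, 2, 1, 54, …] (period length 4).
Convergents:
  p_0/q_0 = 27/1
  p_1/q_1 = 28/1
  p_2/q_2 = 83/3
  p_3/q_3 = 111/4
  p_4/q_4 = 6077/219
  p_5/q_5 = 6188/223
  p_6/q_6 = 18453/665
  p_7/q_7 = 24641/888
  p_8/q_8 = 1349067/48617
q_7 = 888 ≤ 1984 < 48617 = q_8, so the answer is 24641/888.

24641/888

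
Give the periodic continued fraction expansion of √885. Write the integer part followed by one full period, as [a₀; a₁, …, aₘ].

a₀ = ⌊√885⌋ = 29.
With m₀=0, d₀=1 and mₖ₊₁ = dₖaₖ − mₖ, dₖ₊₁ = (n − mₖ₊₁²)/dₖ, aₖ₊₁ = ⌊(a₀+mₖ₊₁)/dₖ₊₁⌋:
  k=1: m=29, d=44, a=1
  k=2: m=15, d=15, a=2
  k=3: m=15, d=44, a=1
  k=4: m=29, d=1, a=58
d=1 and a=2a₀=58 at k=4, so the next step gives (m, d) = (29, 44) again — its k=1 value — and the period has length 4.

[29; 1, 2, 1, 58]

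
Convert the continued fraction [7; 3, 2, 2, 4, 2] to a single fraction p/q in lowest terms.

Fold from the inside: start with 2/1.
  4 + 1/2 = 9/2
  2 + 2/9 = 20/9
  2 + 9/20 = 49/20
  3 + 20/49 = 167/49
  7 + 49/167 = 1218/167

1218/167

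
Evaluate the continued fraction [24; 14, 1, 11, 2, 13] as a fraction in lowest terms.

Fold from the inside: start with 13/1.
  2 + 1/13 = 27/13
  11 + 13/27 = 310/27
  1 + 27/310 = 337/310
  14 + 310/337 = 5028/337
  24 + 337/5028 = 121009/5028

121009/5028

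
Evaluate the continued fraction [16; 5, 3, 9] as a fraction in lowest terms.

2412/149

Fold from the inside: start with 9/1.
  3 + 1/9 = 28/9
  5 + 9/28 = 149/28
  16 + 28/149 = 2412/149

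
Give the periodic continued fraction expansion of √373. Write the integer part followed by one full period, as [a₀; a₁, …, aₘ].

a₀ = ⌊√373⌋ = 19.
With m₀=0, d₀=1 and mₖ₊₁ = dₖaₖ − mₖ, dₖ₊₁ = (n − mₖ₊₁²)/dₖ, aₖ₊₁ = ⌊(a₀+mₖ₊₁)/dₖ₊₁⌋:
  k=1: m=19, d=12, a=3
  k=2: m=17, d=7, a=5
  k=3: m=18, d=7, a=5
  k=4: m=17, d=12, a=3
  k=5: m=19, d=1, a=38
d=1 and a=2a₀=38 at k=5, so the next step gives (m, d) = (19, 12) again — its k=1 value — and the period has length 5.

[19; 3, 5, 5, 3, 38]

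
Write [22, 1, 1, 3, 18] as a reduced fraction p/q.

Fold from the inside: start with 18/1.
  3 + 1/18 = 55/18
  1 + 18/55 = 73/55
  1 + 55/73 = 128/73
  22 + 73/128 = 2889/128

2889/128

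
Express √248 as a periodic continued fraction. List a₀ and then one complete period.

[15; 1, 2, 1, 30]

a₀ = ⌊√248⌋ = 15.
With m₀=0, d₀=1 and mₖ₊₁ = dₖaₖ − mₖ, dₖ₊₁ = (n − mₖ₊₁²)/dₖ, aₖ₊₁ = ⌊(a₀+mₖ₊₁)/dₖ₊₁⌋:
  k=1: m=15, d=23, a=1
  k=2: m=8, d=8, a=2
  k=3: m=8, d=23, a=1
  k=4: m=15, d=1, a=30
d=1 and a=2a₀=30 at k=4, so the next step gives (m, d) = (15, 23) again — its k=1 value — and the period has length 4.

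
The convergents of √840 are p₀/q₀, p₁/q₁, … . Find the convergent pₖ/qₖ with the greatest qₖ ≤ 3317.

95788/3305

√840 = [28; 1, 56, …] (period length 2).
Convergents:
  p_0/q_0 = 28/1
  p_1/q_1 = 29/1
  p_2/q_2 = 1652/57
  p_3/q_3 = 1681/58
  p_4/q_4 = 95788/3305
  p_5/q_5 = 97469/3363
q_4 = 3305 ≤ 3317 < 3363 = q_5, so the answer is 95788/3305.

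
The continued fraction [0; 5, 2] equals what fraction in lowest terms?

Using pₖ = aₖpₖ₋₁ + pₖ₋₂ and qₖ = aₖqₖ₋₁ + qₖ₋₂:
  k=0: a=0, p=0, q=1
  k=1: a=5, p=1, q=5
  k=2: a=2, p=2, q=11

2/11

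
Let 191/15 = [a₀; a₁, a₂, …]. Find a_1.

191 = 12·15 + 11   →  a_0 = 12
15 = 1·11 + 4   →  a_1 = 1

1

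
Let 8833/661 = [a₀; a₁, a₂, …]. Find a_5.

1

8833 = 13·661 + 240   →  a_0 = 13
661 = 2·240 + 181   →  a_1 = 2
240 = 1·181 + 59   →  a_2 = 1
181 = 3·59 + 4   →  a_3 = 3
59 = 14·4 + 3   →  a_4 = 14
4 = 1·3 + 1   →  a_5 = 1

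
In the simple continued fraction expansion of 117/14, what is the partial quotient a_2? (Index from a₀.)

117 = 8·14 + 5   →  a_0 = 8
14 = 2·5 + 4   →  a_1 = 2
5 = 1·4 + 1   →  a_2 = 1

1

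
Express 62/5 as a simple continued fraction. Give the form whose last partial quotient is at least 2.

[12; 2, 2]

62 = 12×5 + 2
5 = 2×2 + 1
2 = 2×1 + 0  (stop)
So 62/5 = [12; 2, 2].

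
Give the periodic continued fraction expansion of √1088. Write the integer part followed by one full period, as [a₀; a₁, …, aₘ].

[32; 1, 64]

a₀ = ⌊√1088⌋ = 32.
With m₀=0, d₀=1 and mₖ₊₁ = dₖaₖ − mₖ, dₖ₊₁ = (n − mₖ₊₁²)/dₖ, aₖ₊₁ = ⌊(a₀+mₖ₊₁)/dₖ₊₁⌋:
  k=1: m=32, d=64, a=1
  k=2: m=32, d=1, a=64
d=1 and a=2a₀=64 at k=2, so the next step gives (m, d) = (32, 64) again — its k=1 value — and the period has length 2.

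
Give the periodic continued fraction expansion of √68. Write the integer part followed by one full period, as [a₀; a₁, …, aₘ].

a₀ = ⌊√68⌋ = 8.

[8; 4, 16]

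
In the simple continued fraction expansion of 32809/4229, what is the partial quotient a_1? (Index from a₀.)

32809 = 7·4229 + 3206   →  a_0 = 7
4229 = 1·3206 + 1023   →  a_1 = 1

1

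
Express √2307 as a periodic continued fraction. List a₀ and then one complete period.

a₀ = ⌊√2307⌋ = 48.
With m₀=0, d₀=1 and mₖ₊₁ = dₖaₖ − mₖ, dₖ₊₁ = (n − mₖ₊₁²)/dₖ, aₖ₊₁ = ⌊(a₀+mₖ₊₁)/dₖ₊₁⌋:
  k=1: m=48, d=3, a=32
  k=2: m=48, d=1, a=96
d=1 and a=2a₀=96 at k=2, so the next step gives (m, d) = (48, 3) again — its k=1 value — and the period has length 2.

[48; 32, 96]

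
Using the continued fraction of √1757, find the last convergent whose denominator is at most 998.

41707/995

√1757 = [41; 1, 10, 1, 82, …] (period length 4).
Convergents:
  p_0/q_0 = 41/1
  p_1/q_1 = 42/1
  p_2/q_2 = 461/11
  p_3/q_3 = 503/12
  p_4/q_4 = 41707/995
  p_5/q_5 = 42210/1007
q_4 = 995 ≤ 998 < 1007 = q_5, so the answer is 41707/995.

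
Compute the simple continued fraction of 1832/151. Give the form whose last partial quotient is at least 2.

[12; 7, 1, 1, 4, 2]

1832 = 12×151 + 20
151 = 7×20 + 11
20 = 1×11 + 9
11 = 1×9 + 2
9 = 4×2 + 1
2 = 2×1 + 0  (stop)
So 1832/151 = [12; 7, 1, 1, 4, 2].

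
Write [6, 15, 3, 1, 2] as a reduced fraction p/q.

1019/168

Using pₖ = aₖpₖ₋₁ + pₖ₋₂ and qₖ = aₖqₖ₋₁ + qₖ₋₂:
  k=0: a=6, p=6, q=1
  k=1: a=15, p=91, q=15
  k=2: a=3, p=279, q=46
  k=3: a=1, p=370, q=61
  k=4: a=2, p=1019, q=168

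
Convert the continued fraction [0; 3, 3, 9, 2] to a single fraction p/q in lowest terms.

59/196

Using pₖ = aₖpₖ₋₁ + pₖ₋₂ and qₖ = aₖqₖ₋₁ + qₖ₋₂:
  k=0: a=0, p=0, q=1
  k=1: a=3, p=1, q=3
  k=2: a=3, p=3, q=10
  k=3: a=9, p=28, q=93
  k=4: a=2, p=59, q=196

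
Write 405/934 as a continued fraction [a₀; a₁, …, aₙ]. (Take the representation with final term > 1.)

[0; 2, 3, 3, 1, 3, 8]

405 = 0·934 + 405
934 = 2·405 + 124
405 = 3·124 + 33
124 = 3·33 + 25
33 = 1·25 + 8
25 = 3·8 + 1
8 = 8·1 + 0  (stop)
So 405/934 = [0; 2, 3, 3, 1, 3, 8].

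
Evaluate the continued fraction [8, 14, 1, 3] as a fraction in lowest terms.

Fold from the inside: start with 3/1.
  1 + 1/3 = 4/3
  14 + 3/4 = 59/4
  8 + 4/59 = 476/59

476/59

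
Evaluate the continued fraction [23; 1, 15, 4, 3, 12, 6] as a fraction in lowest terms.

Using pₖ = aₖpₖ₋₁ + pₖ₋₂ and qₖ = aₖqₖ₋₁ + qₖ₋₂:
  k=0: a=23, p=23, q=1
  k=1: a=1, p=24, q=1
  k=2: a=15, p=383, q=16
  k=3: a=4, p=1556, q=65
  k=4: a=3, p=5051, q=211
  k=5: a=12, p=62168, q=2597
  k=6: a=6, p=378059, q=15793

378059/15793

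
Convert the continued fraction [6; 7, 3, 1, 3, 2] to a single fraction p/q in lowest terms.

Fold from the inside: start with 2/1.
  3 + 1/2 = 7/2
  1 + 2/7 = 9/7
  3 + 7/9 = 34/9
  7 + 9/34 = 247/34
  6 + 34/247 = 1516/247

1516/247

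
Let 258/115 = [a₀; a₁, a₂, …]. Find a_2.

258 = 2·115 + 28   →  a_0 = 2
115 = 4·28 + 3   →  a_1 = 4
28 = 9·3 + 1   →  a_2 = 9

9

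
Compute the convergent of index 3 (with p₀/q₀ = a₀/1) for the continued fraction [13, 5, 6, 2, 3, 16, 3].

Using pₖ = aₖpₖ₋₁ + pₖ₋₂, qₖ = aₖqₖ₋₁ + qₖ₋₂ (with p₋₁=1, p₋₂=0, q₋₁=0, q₋₂=1):
  k=0: a=13, p=13, q=1
  k=1: a=5, p=66, q=5
  k=2: a=6, p=409, q=31
  k=3: a=2, p=884, q=67

884/67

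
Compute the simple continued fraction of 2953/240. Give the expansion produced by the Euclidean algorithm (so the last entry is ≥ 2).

[12; 3, 3, 2, 10]

2953 = 12×240 + 73
240 = 3×73 + 21
73 = 3×21 + 10
21 = 2×10 + 1
10 = 10×1 + 0  (stop)
So 2953/240 = [12; 3, 3, 2, 10].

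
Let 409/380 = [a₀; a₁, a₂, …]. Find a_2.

409 = 1·380 + 29   →  a_0 = 1
380 = 13·29 + 3   →  a_1 = 13
29 = 9·3 + 2   →  a_2 = 9

9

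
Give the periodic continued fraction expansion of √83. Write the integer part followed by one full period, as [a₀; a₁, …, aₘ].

a₀ = ⌊√83⌋ = 9.
With m₀=0, d₀=1 and mₖ₊₁ = dₖaₖ − mₖ, dₖ₊₁ = (n − mₖ₊₁²)/dₖ, aₖ₊₁ = ⌊(a₀+mₖ₊₁)/dₖ₊₁⌋:
  k=1: m=9, d=2, a=9
  k=2: m=9, d=1, a=18
d=1 and a=2a₀=18 at k=2, so the next step gives (m, d) = (9, 2) again — its k=1 value — and the period has length 2.

[9; 9, 18]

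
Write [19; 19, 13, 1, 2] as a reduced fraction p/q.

14899/782

Using pₖ = aₖpₖ₋₁ + pₖ₋₂ and qₖ = aₖqₖ₋₁ + qₖ₋₂:
  k=0: a=19, p=19, q=1
  k=1: a=19, p=362, q=19
  k=2: a=13, p=4725, q=248
  k=3: a=1, p=5087, q=267
  k=4: a=2, p=14899, q=782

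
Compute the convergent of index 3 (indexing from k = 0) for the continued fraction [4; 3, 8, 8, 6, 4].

877/203

Using pₖ = aₖpₖ₋₁ + pₖ₋₂, qₖ = aₖqₖ₋₁ + qₖ₋₂ (with p₋₁=1, p₋₂=0, q₋₁=0, q₋₂=1):
  k=0: a=4, p=4, q=1
  k=1: a=3, p=13, q=3
  k=2: a=8, p=108, q=25
  k=3: a=8, p=877, q=203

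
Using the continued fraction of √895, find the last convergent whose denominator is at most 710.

21151/707

√895 = [29; 1, 10, 1, 58, …] (period length 4).
Convergents:
  p_0/q_0 = 29/1
  p_1/q_1 = 30/1
  p_2/q_2 = 329/11
  p_3/q_3 = 359/12
  p_4/q_4 = 21151/707
  p_5/q_5 = 21510/719
q_4 = 707 ≤ 710 < 719 = q_5, so the answer is 21151/707.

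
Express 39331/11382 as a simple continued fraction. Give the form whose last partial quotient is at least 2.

39331 = 3*11382 + 5185
11382 = 2*5185 + 1012
5185 = 5*1012 + 125
1012 = 8*125 + 12
125 = 10*12 + 5
12 = 2*5 + 2
5 = 2*2 + 1
2 = 2*1 + 0  (stop)
So 39331/11382 = [3; 2, 5, 8, 10, 2, 2, 2].

[3; 2, 5, 8, 10, 2, 2, 2]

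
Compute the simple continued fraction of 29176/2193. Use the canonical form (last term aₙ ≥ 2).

[13; 3, 3, 2, 9, 10]

29176 = 13*2193 + 667
2193 = 3*667 + 192
667 = 3*192 + 91
192 = 2*91 + 10
91 = 9*10 + 1
10 = 10*1 + 0  (stop)
So 29176/2193 = [13; 3, 3, 2, 9, 10].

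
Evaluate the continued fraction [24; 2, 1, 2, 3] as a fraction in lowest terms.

Fold from the inside: start with 3/1.
  2 + 1/3 = 7/3
  1 + 3/7 = 10/7
  2 + 7/10 = 27/10
  24 + 10/27 = 658/27

658/27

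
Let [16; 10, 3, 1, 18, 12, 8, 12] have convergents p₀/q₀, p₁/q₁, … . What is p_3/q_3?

Using pₖ = aₖpₖ₋₁ + pₖ₋₂, qₖ = aₖqₖ₋₁ + qₖ₋₂ (with p₋₁=1, p₋₂=0, q₋₁=0, q₋₂=1):
  k=0: a=16, p=16, q=1
  k=1: a=10, p=161, q=10
  k=2: a=3, p=499, q=31
  k=3: a=1, p=660, q=41

660/41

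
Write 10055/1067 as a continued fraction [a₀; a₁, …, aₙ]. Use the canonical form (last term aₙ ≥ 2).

10055 = 9*1067 + 452
1067 = 2*452 + 163
452 = 2*163 + 126
163 = 1*126 + 37
126 = 3*37 + 15
37 = 2*15 + 7
15 = 2*7 + 1
7 = 7*1 + 0  (stop)
So 10055/1067 = [9; 2, 2, 1, 3, 2, 2, 7].

[9; 2, 2, 1, 3, 2, 2, 7]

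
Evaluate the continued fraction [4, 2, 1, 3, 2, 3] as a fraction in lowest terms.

375/86

Using pₖ = aₖpₖ₋₁ + pₖ₋₂ and qₖ = aₖqₖ₋₁ + qₖ₋₂:
  k=0: a=4, p=4, q=1
  k=1: a=2, p=9, q=2
  k=2: a=1, p=13, q=3
  k=3: a=3, p=48, q=11
  k=4: a=2, p=109, q=25
  k=5: a=3, p=375, q=86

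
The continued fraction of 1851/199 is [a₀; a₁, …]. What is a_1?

3

1851 = 9·199 + 60   →  a_0 = 9
199 = 3·60 + 19   →  a_1 = 3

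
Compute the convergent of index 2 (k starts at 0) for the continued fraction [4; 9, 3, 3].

Using pₖ = aₖpₖ₋₁ + pₖ₋₂, qₖ = aₖqₖ₋₁ + qₖ₋₂ (with p₋₁=1, p₋₂=0, q₋₁=0, q₋₂=1):
  k=0: a=4, p=4, q=1
  k=1: a=9, p=37, q=9
  k=2: a=3, p=115, q=28

115/28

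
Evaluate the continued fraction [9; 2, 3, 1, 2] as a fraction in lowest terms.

Using pₖ = aₖpₖ₋₁ + pₖ₋₂ and qₖ = aₖqₖ₋₁ + qₖ₋₂:
  k=0: a=9, p=9, q=1
  k=1: a=2, p=19, q=2
  k=2: a=3, p=66, q=7
  k=3: a=1, p=85, q=9
  k=4: a=2, p=236, q=25

236/25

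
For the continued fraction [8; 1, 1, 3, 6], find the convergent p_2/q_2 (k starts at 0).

Using pₖ = aₖpₖ₋₁ + pₖ₋₂, qₖ = aₖqₖ₋₁ + qₖ₋₂ (with p₋₁=1, p₋₂=0, q₋₁=0, q₋₂=1):
  k=0: a=8, p=8, q=1
  k=1: a=1, p=9, q=1
  k=2: a=1, p=17, q=2

17/2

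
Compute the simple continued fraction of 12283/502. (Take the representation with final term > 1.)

12283 = 24·502 + 235
502 = 2·235 + 32
235 = 7·32 + 11
32 = 2·11 + 10
11 = 1·10 + 1
10 = 10·1 + 0  (stop)
So 12283/502 = [24; 2, 7, 2, 1, 10].

[24; 2, 7, 2, 1, 10]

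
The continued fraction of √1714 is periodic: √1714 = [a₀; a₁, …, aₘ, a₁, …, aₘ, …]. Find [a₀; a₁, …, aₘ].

[41; 2, 2, 82]

a₀ = ⌊√1714⌋ = 41.
With m₀=0, d₀=1 and mₖ₊₁ = dₖaₖ − mₖ, dₖ₊₁ = (n − mₖ₊₁²)/dₖ, aₖ₊₁ = ⌊(a₀+mₖ₊₁)/dₖ₊₁⌋:
  k=1: m=41, d=33, a=2
  k=2: m=25, d=33, a=2
  k=3: m=41, d=1, a=82
d=1 and a=2a₀=82 at k=3, so the next step gives (m, d) = (41, 33) again — its k=1 value — and the period has length 3.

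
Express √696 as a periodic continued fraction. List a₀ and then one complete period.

[26; 2, 1, 1, 1, 1, 1, 2, 52]

a₀ = ⌊√696⌋ = 26.
With m₀=0, d₀=1 and mₖ₊₁ = dₖaₖ − mₖ, dₖ₊₁ = (n − mₖ₊₁²)/dₖ, aₖ₊₁ = ⌊(a₀+mₖ₊₁)/dₖ₊₁⌋:
  k=1: m=26, d=20, a=2
  k=2: m=14, d=25, a=1
  k=3: m=11, d=23, a=1
  k=4: m=12, d=24, a=1
  k=5: m=12, d=23, a=1
  k=6: m=11, d=25, a=1
  k=7: m=14, d=20, a=2
  k=8: m=26, d=1, a=52
d=1 and a=2a₀=52 at k=8, so the next step gives (m, d) = (26, 20) again — its k=1 value — and the period has length 8.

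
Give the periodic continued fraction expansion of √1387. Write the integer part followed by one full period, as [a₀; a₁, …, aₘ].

a₀ = ⌊√1387⌋ = 37.
With m₀=0, d₀=1 and mₖ₊₁ = dₖaₖ − mₖ, dₖ₊₁ = (n − mₖ₊₁²)/dₖ, aₖ₊₁ = ⌊(a₀+mₖ₊₁)/dₖ₊₁⌋:
  k=1: m=37, d=18, a=4
  k=2: m=35, d=9, a=8
  k=3: m=37, d=2, a=37
  k=4: m=37, d=9, a=8
  k=5: m=35, d=18, a=4
  k=6: m=37, d=1, a=74
d=1 and a=2a₀=74 at k=6, so the next step gives (m, d) = (37, 18) again — its k=1 value — and the period has length 6.

[37; 4, 8, 37, 8, 4, 74]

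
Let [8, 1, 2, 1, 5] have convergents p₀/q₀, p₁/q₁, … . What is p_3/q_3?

35/4

Using pₖ = aₖpₖ₋₁ + pₖ₋₂, qₖ = aₖqₖ₋₁ + qₖ₋₂ (with p₋₁=1, p₋₂=0, q₋₁=0, q₋₂=1):
  k=0: a=8, p=8, q=1
  k=1: a=1, p=9, q=1
  k=2: a=2, p=26, q=3
  k=3: a=1, p=35, q=4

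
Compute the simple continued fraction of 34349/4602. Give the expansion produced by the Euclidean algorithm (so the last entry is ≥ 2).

34349 = 7*4602 + 2135
4602 = 2*2135 + 332
2135 = 6*332 + 143
332 = 2*143 + 46
143 = 3*46 + 5
46 = 9*5 + 1
5 = 5*1 + 0  (stop)
So 34349/4602 = [7; 2, 6, 2, 3, 9, 5].

[7; 2, 6, 2, 3, 9, 5]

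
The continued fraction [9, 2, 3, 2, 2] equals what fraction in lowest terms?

368/39

Fold from the inside: start with 2/1.
  2 + 1/2 = 5/2
  3 + 2/5 = 17/5
  2 + 5/17 = 39/17
  9 + 17/39 = 368/39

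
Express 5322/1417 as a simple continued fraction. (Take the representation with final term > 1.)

[3; 1, 3, 10, 2, 16]

5322 = 3×1417 + 1071
1417 = 1×1071 + 346
1071 = 3×346 + 33
346 = 10×33 + 16
33 = 2×16 + 1
16 = 16×1 + 0  (stop)
So 5322/1417 = [3; 1, 3, 10, 2, 16].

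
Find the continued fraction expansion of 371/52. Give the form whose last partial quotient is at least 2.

371 = 7·52 + 7
52 = 7·7 + 3
7 = 2·3 + 1
3 = 3·1 + 0  (stop)
So 371/52 = [7; 7, 2, 3].

[7; 7, 2, 3]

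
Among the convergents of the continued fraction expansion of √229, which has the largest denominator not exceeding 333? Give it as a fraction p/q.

√229 = [15; 7, 1, 1, 7, 30, …] (period length 5).
Convergents:
  p_0/q_0 = 15/1
  p_1/q_1 = 106/7
  p_2/q_2 = 121/8
  p_3/q_3 = 227/15
  p_4/q_4 = 1710/113
  p_5/q_5 = 51527/3405
q_4 = 113 ≤ 333 < 3405 = q_5, so the answer is 1710/113.

1710/113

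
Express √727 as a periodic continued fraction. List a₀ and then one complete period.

a₀ = ⌊√727⌋ = 26.
With m₀=0, d₀=1 and mₖ₊₁ = dₖaₖ − mₖ, dₖ₊₁ = (n − mₖ₊₁²)/dₖ, aₖ₊₁ = ⌊(a₀+mₖ₊₁)/dₖ₊₁⌋:
  k=1: m=26, d=51, a=1
  k=2: m=25, d=2, a=25
  k=3: m=25, d=51, a=1
  k=4: m=26, d=1, a=52
d=1 and a=2a₀=52 at k=4, so the next step gives (m, d) = (26, 51) again — its k=1 value — and the period has length 4.

[26; 1, 25, 1, 52]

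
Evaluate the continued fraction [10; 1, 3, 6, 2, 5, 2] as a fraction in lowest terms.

Using pₖ = aₖpₖ₋₁ + pₖ₋₂ and qₖ = aₖqₖ₋₁ + qₖ₋₂:
  k=0: a=10, p=10, q=1
  k=1: a=1, p=11, q=1
  k=2: a=3, p=43, q=4
  k=3: a=6, p=269, q=25
  k=4: a=2, p=581, q=54
  k=5: a=5, p=3174, q=295
  k=6: a=2, p=6929, q=644

6929/644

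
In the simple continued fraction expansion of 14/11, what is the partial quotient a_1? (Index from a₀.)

3

14 = 1·11 + 3   →  a_0 = 1
11 = 3·3 + 2   →  a_1 = 3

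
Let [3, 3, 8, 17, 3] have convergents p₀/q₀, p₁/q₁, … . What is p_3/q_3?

1421/428

Using pₖ = aₖpₖ₋₁ + pₖ₋₂, qₖ = aₖqₖ₋₁ + qₖ₋₂ (with p₋₁=1, p₋₂=0, q₋₁=0, q₋₂=1):
  k=0: a=3, p=3, q=1
  k=1: a=3, p=10, q=3
  k=2: a=8, p=83, q=25
  k=3: a=17, p=1421, q=428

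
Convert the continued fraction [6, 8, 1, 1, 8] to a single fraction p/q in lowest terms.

Using pₖ = aₖpₖ₋₁ + pₖ₋₂ and qₖ = aₖqₖ₋₁ + qₖ₋₂:
  k=0: a=6, p=6, q=1
  k=1: a=8, p=49, q=8
  k=2: a=1, p=55, q=9
  k=3: a=1, p=104, q=17
  k=4: a=8, p=887, q=145

887/145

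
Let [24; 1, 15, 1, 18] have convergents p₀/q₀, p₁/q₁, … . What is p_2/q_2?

399/16

Using pₖ = aₖpₖ₋₁ + pₖ₋₂, qₖ = aₖqₖ₋₁ + qₖ₋₂ (with p₋₁=1, p₋₂=0, q₋₁=0, q₋₂=1):
  k=0: a=24, p=24, q=1
  k=1: a=1, p=25, q=1
  k=2: a=15, p=399, q=16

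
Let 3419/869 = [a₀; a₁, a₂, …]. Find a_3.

4

3419 = 3·869 + 812   →  a_0 = 3
869 = 1·812 + 57   →  a_1 = 1
812 = 14·57 + 14   →  a_2 = 14
57 = 4·14 + 1   →  a_3 = 4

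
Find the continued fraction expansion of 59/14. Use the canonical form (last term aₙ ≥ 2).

59 = 4·14 + 3
14 = 4·3 + 2
3 = 1·2 + 1
2 = 2·1 + 0  (stop)
So 59/14 = [4; 4, 1, 2].

[4; 4, 1, 2]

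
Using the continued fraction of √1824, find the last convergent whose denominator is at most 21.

726/17

√1824 = [42; 1, 2, 2, 2, 1, 84, …] (period length 6).
Convergents:
  p_0/q_0 = 42/1
  p_1/q_1 = 43/1
  p_2/q_2 = 128/3
  p_3/q_3 = 299/7
  p_4/q_4 = 726/17
  p_5/q_5 = 1025/24
q_4 = 17 ≤ 21 < 24 = q_5, so the answer is 726/17.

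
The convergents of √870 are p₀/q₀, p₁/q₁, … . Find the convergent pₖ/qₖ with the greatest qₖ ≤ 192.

√870 = [29; 2, 58, …] (period length 2).
Convergents:
  p_0/q_0 = 29/1
  p_1/q_1 = 59/2
  p_2/q_2 = 3451/117
  p_3/q_3 = 6961/236
q_2 = 117 ≤ 192 < 236 = q_3, so the answer is 3451/117.

3451/117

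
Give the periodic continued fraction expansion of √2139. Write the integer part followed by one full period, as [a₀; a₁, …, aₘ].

a₀ = ⌊√2139⌋ = 46.
With m₀=0, d₀=1 and mₖ₊₁ = dₖaₖ − mₖ, dₖ₊₁ = (n − mₖ₊₁²)/dₖ, aₖ₊₁ = ⌊(a₀+mₖ₊₁)/dₖ₊₁⌋:
  k=1: m=46, d=23, a=4
  k=2: m=46, d=1, a=92
d=1 and a=2a₀=92 at k=2, so the next step gives (m, d) = (46, 23) again — its k=1 value — and the period has length 2.

[46; 4, 92]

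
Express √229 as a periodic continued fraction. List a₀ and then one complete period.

[15; 7, 1, 1, 7, 30]

a₀ = ⌊√229⌋ = 15.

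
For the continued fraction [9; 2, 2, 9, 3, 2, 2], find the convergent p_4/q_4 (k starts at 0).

Using pₖ = aₖpₖ₋₁ + pₖ₋₂, qₖ = aₖqₖ₋₁ + qₖ₋₂ (with p₋₁=1, p₋₂=0, q₋₁=0, q₋₂=1):
  k=0: a=9, p=9, q=1
  k=1: a=2, p=19, q=2
  k=2: a=2, p=47, q=5
  k=3: a=9, p=442, q=47
  k=4: a=3, p=1373, q=146

1373/146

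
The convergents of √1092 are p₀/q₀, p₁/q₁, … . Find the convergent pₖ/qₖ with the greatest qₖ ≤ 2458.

48015/1453

√1092 = [33; 22, 66, …] (period length 2).
Convergents:
  p_0/q_0 = 33/1
  p_1/q_1 = 727/22
  p_2/q_2 = 48015/1453
  p_3/q_3 = 1057057/31988
q_2 = 1453 ≤ 2458 < 31988 = q_3, so the answer is 48015/1453.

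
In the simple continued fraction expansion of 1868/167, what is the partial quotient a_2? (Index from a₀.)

2

1868 = 11·167 + 31   →  a_0 = 11
167 = 5·31 + 12   →  a_1 = 5
31 = 2·12 + 7   →  a_2 = 2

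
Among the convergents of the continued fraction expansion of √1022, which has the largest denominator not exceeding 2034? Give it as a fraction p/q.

64417/2015

√1022 = [31; 1, 30, 1, 62, …] (period length 4).
Convergents:
  p_0/q_0 = 31/1
  p_1/q_1 = 32/1
  p_2/q_2 = 991/31
  p_3/q_3 = 1023/32
  p_4/q_4 = 64417/2015
  p_5/q_5 = 65440/2047
q_4 = 2015 ≤ 2034 < 2047 = q_5, so the answer is 64417/2015.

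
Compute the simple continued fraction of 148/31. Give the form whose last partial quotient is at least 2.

[4; 1, 3, 2, 3]

148 = 4*31 + 24
31 = 1*24 + 7
24 = 3*7 + 3
7 = 2*3 + 1
3 = 3*1 + 0  (stop)
So 148/31 = [4; 1, 3, 2, 3].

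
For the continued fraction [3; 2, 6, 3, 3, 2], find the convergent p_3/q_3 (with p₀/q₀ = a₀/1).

142/41

Using pₖ = aₖpₖ₋₁ + pₖ₋₂, qₖ = aₖqₖ₋₁ + qₖ₋₂ (with p₋₁=1, p₋₂=0, q₋₁=0, q₋₂=1):
  k=0: a=3, p=3, q=1
  k=1: a=2, p=7, q=2
  k=2: a=6, p=45, q=13
  k=3: a=3, p=142, q=41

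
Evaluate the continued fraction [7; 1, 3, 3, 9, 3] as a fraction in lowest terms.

2921/376

Fold from the inside: start with 3/1.
  9 + 1/3 = 28/3
  3 + 3/28 = 87/28
  3 + 28/87 = 289/87
  1 + 87/289 = 376/289
  7 + 289/376 = 2921/376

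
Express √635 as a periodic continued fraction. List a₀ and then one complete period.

[25; 5, 50]

a₀ = ⌊√635⌋ = 25.
With m₀=0, d₀=1 and mₖ₊₁ = dₖaₖ − mₖ, dₖ₊₁ = (n − mₖ₊₁²)/dₖ, aₖ₊₁ = ⌊(a₀+mₖ₊₁)/dₖ₊₁⌋:
  k=1: m=25, d=10, a=5
  k=2: m=25, d=1, a=50
d=1 and a=2a₀=50 at k=2, so the next step gives (m, d) = (25, 10) again — its k=1 value — and the period has length 2.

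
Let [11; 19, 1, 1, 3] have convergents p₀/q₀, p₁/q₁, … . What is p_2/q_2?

221/20

Using pₖ = aₖpₖ₋₁ + pₖ₋₂, qₖ = aₖqₖ₋₁ + qₖ₋₂ (with p₋₁=1, p₋₂=0, q₋₁=0, q₋₂=1):
  k=0: a=11, p=11, q=1
  k=1: a=19, p=210, q=19
  k=2: a=1, p=221, q=20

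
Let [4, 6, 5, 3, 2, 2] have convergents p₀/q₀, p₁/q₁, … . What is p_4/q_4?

953/229

Using pₖ = aₖpₖ₋₁ + pₖ₋₂, qₖ = aₖqₖ₋₁ + qₖ₋₂ (with p₋₁=1, p₋₂=0, q₋₁=0, q₋₂=1):
  k=0: a=4, p=4, q=1
  k=1: a=6, p=25, q=6
  k=2: a=5, p=129, q=31
  k=3: a=3, p=412, q=99
  k=4: a=2, p=953, q=229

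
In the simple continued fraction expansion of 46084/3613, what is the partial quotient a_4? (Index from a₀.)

46084 = 12·3613 + 2728   →  a_0 = 12
3613 = 1·2728 + 885   →  a_1 = 1
2728 = 3·885 + 73   →  a_2 = 3
885 = 12·73 + 9   →  a_3 = 12
73 = 8·9 + 1   →  a_4 = 8

8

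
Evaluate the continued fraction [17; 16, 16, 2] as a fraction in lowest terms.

9043/530

Fold from the inside: start with 2/1.
  16 + 1/2 = 33/2
  16 + 2/33 = 530/33
  17 + 33/530 = 9043/530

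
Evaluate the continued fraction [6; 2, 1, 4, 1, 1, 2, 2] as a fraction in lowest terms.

1201/189

Using pₖ = aₖpₖ₋₁ + pₖ₋₂ and qₖ = aₖqₖ₋₁ + qₖ₋₂:
  k=0: a=6, p=6, q=1
  k=1: a=2, p=13, q=2
  k=2: a=1, p=19, q=3
  k=3: a=4, p=89, q=14
  k=4: a=1, p=108, q=17
  k=5: a=1, p=197, q=31
  k=6: a=2, p=502, q=79
  k=7: a=2, p=1201, q=189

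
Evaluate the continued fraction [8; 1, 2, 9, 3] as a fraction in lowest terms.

Fold from the inside: start with 3/1.
  9 + 1/3 = 28/3
  2 + 3/28 = 59/28
  1 + 28/59 = 87/59
  8 + 59/87 = 755/87

755/87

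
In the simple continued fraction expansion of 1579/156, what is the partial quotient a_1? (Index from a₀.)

8

1579 = 10·156 + 19   →  a_0 = 10
156 = 8·19 + 4   →  a_1 = 8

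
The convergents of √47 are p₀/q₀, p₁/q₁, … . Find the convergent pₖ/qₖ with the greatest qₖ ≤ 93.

617/90

√47 = [6; 1, 5, 1, 12, …] (period length 4).
Convergents:
  p_0/q_0 = 6/1
  p_1/q_1 = 7/1
  p_2/q_2 = 41/6
  p_3/q_3 = 48/7
  p_4/q_4 = 617/90
  p_5/q_5 = 665/97
q_4 = 90 ≤ 93 < 97 = q_5, so the answer is 617/90.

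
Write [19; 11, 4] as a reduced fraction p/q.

Using pₖ = aₖpₖ₋₁ + pₖ₋₂ and qₖ = aₖqₖ₋₁ + qₖ₋₂:
  k=0: a=19, p=19, q=1
  k=1: a=11, p=210, q=11
  k=2: a=4, p=859, q=45

859/45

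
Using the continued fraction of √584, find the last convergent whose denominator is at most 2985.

√584 = [24; 6, 48, …] (period length 2).
Convergents:
  p_0/q_0 = 24/1
  p_1/q_1 = 145/6
  p_2/q_2 = 6984/289
  p_3/q_3 = 42049/1740
  p_4/q_4 = 2025336/83809
q_3 = 1740 ≤ 2985 < 83809 = q_4, so the answer is 42049/1740.

42049/1740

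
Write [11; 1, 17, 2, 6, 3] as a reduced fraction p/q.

Using pₖ = aₖpₖ₋₁ + pₖ₋₂ and qₖ = aₖqₖ₋₁ + qₖ₋₂:
  k=0: a=11, p=11, q=1
  k=1: a=1, p=12, q=1
  k=2: a=17, p=215, q=18
  k=3: a=2, p=442, q=37
  k=4: a=6, p=2867, q=240
  k=5: a=3, p=9043, q=757

9043/757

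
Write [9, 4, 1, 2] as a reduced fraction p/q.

129/14

Using pₖ = aₖpₖ₋₁ + pₖ₋₂ and qₖ = aₖqₖ₋₁ + qₖ₋₂:
  k=0: a=9, p=9, q=1
  k=1: a=4, p=37, q=4
  k=2: a=1, p=46, q=5
  k=3: a=2, p=129, q=14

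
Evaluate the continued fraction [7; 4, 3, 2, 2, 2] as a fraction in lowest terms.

1273/176

Using pₖ = aₖpₖ₋₁ + pₖ₋₂ and qₖ = aₖqₖ₋₁ + qₖ₋₂:
  k=0: a=7, p=7, q=1
  k=1: a=4, p=29, q=4
  k=2: a=3, p=94, q=13
  k=3: a=2, p=217, q=30
  k=4: a=2, p=528, q=73
  k=5: a=2, p=1273, q=176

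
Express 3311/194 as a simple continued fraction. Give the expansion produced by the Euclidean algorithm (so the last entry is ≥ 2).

3311 = 17×194 + 13
194 = 14×13 + 12
13 = 1×12 + 1
12 = 12×1 + 0  (stop)
So 3311/194 = [17; 14, 1, 12].

[17; 14, 1, 12]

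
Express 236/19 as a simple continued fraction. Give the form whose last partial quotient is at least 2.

236 = 12×19 + 8
19 = 2×8 + 3
8 = 2×3 + 2
3 = 1×2 + 1
2 = 2×1 + 0  (stop)
So 236/19 = [12; 2, 2, 1, 2].

[12; 2, 2, 1, 2]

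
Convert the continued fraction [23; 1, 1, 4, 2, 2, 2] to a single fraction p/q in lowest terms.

2779/118

Using pₖ = aₖpₖ₋₁ + pₖ₋₂ and qₖ = aₖqₖ₋₁ + qₖ₋₂:
  k=0: a=23, p=23, q=1
  k=1: a=1, p=24, q=1
  k=2: a=1, p=47, q=2
  k=3: a=4, p=212, q=9
  k=4: a=2, p=471, q=20
  k=5: a=2, p=1154, q=49
  k=6: a=2, p=2779, q=118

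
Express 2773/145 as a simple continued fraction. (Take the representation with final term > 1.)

2773 = 19*145 + 18
145 = 8*18 + 1
18 = 18*1 + 0  (stop)
So 2773/145 = [19; 8, 18].

[19; 8, 18]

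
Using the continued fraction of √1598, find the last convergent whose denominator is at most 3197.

√1598 = [39; 1, 38, 1, 78, …] (period length 4).
Convergents:
  p_0/q_0 = 39/1
  p_1/q_1 = 40/1
  p_2/q_2 = 1559/39
  p_3/q_3 = 1599/40
  p_4/q_4 = 126281/3159
  p_5/q_5 = 127880/3199
q_4 = 3159 ≤ 3197 < 3199 = q_5, so the answer is 126281/3159.

126281/3159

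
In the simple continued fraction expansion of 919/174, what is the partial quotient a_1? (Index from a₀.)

3

919 = 5·174 + 49   →  a_0 = 5
174 = 3·49 + 27   →  a_1 = 3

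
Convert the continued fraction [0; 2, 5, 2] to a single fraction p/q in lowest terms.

Using pₖ = aₖpₖ₋₁ + pₖ₋₂ and qₖ = aₖqₖ₋₁ + qₖ₋₂:
  k=0: a=0, p=0, q=1
  k=1: a=2, p=1, q=2
  k=2: a=5, p=5, q=11
  k=3: a=2, p=11, q=24

11/24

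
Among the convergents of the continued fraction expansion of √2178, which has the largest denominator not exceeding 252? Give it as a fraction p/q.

√2178 = [46; 1, 2, 46, 2, 1, 92, …] (period length 6).
Convergents:
  p_0/q_0 = 46/1
  p_1/q_1 = 47/1
  p_2/q_2 = 140/3
  p_3/q_3 = 6487/139
  p_4/q_4 = 13114/281
q_3 = 139 ≤ 252 < 281 = q_4, so the answer is 6487/139.

6487/139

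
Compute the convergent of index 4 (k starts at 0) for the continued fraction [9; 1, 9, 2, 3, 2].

723/73

Using pₖ = aₖpₖ₋₁ + pₖ₋₂, qₖ = aₖqₖ₋₁ + qₖ₋₂ (with p₋₁=1, p₋₂=0, q₋₁=0, q₋₂=1):
  k=0: a=9, p=9, q=1
  k=1: a=1, p=10, q=1
  k=2: a=9, p=99, q=10
  k=3: a=2, p=208, q=21
  k=4: a=3, p=723, q=73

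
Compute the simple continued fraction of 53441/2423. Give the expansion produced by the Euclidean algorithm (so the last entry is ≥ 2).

53441 = 22×2423 + 135
2423 = 17×135 + 128
135 = 1×128 + 7
128 = 18×7 + 2
7 = 3×2 + 1
2 = 2×1 + 0  (stop)
So 53441/2423 = [22; 17, 1, 18, 3, 2].

[22; 17, 1, 18, 3, 2]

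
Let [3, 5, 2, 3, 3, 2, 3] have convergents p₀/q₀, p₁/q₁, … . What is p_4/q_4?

398/125

Using pₖ = aₖpₖ₋₁ + pₖ₋₂, qₖ = aₖqₖ₋₁ + qₖ₋₂ (with p₋₁=1, p₋₂=0, q₋₁=0, q₋₂=1):
  k=0: a=3, p=3, q=1
  k=1: a=5, p=16, q=5
  k=2: a=2, p=35, q=11
  k=3: a=3, p=121, q=38
  k=4: a=3, p=398, q=125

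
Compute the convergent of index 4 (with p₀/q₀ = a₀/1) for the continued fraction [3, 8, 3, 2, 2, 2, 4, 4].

440/141

Using pₖ = aₖpₖ₋₁ + pₖ₋₂, qₖ = aₖqₖ₋₁ + qₖ₋₂ (with p₋₁=1, p₋₂=0, q₋₁=0, q₋₂=1):
  k=0: a=3, p=3, q=1
  k=1: a=8, p=25, q=8
  k=2: a=3, p=78, q=25
  k=3: a=2, p=181, q=58
  k=4: a=2, p=440, q=141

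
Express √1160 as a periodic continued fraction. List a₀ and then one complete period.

[34; 17, 68]

a₀ = ⌊√1160⌋ = 34.
With m₀=0, d₀=1 and mₖ₊₁ = dₖaₖ − mₖ, dₖ₊₁ = (n − mₖ₊₁²)/dₖ, aₖ₊₁ = ⌊(a₀+mₖ₊₁)/dₖ₊₁⌋:
  k=1: m=34, d=4, a=17
  k=2: m=34, d=1, a=68
d=1 and a=2a₀=68 at k=2, so the next step gives (m, d) = (34, 4) again — its k=1 value — and the period has length 2.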